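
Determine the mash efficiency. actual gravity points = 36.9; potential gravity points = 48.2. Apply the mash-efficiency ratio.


efficiency = actual / potential × 100
efficiency = 36.9 / 48.2 × 100

76.5560 %


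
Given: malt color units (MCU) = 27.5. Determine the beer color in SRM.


SRM = 1.4922 · MCU^0.6859
SRM = 1.4922 · 27.5^0.6859

14.4899 SRM


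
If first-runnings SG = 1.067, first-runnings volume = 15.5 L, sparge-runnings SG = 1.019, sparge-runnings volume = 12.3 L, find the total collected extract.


total = Σ (SG_i − 1)·1000·V_i
first = (1.067 − 1)·1000·15.5 = 1038.5000
sparge = (1.019 − 1)·1000·12.3 = 233.7000
total = 1038.5000 + 233.7000

1272.2000 gravity·L


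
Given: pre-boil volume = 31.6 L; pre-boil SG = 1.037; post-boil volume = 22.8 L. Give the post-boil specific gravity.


SG_post = 1 + (SG_pre − 1)·V_pre/V_post
pts_pre = (1.037 − 1)·1000 = 37.0000
pts_post = 37.0000·31.6/22.8 = 51.2807
SG_post = 1 + 51.2807/1000

1.0513


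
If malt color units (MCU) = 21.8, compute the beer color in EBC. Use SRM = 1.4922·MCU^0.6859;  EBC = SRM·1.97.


SRM = 1.4922·21.8^0.6859 = 12.3559
EBC = 12.3559·1.97

24.3411 EBC


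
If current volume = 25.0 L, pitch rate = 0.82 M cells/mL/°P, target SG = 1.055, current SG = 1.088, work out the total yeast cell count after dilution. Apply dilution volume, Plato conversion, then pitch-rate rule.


V_w = V·((SG_c−1)/(SG_t−1)−1);  °P = 259 − 259/SG_t;  cells = rate·(V+V_w)·°P
V_w = 25.0·((1.088−1)/(1.055−1)−1) = 15.0000
V_final = 25.0 + 15.0000 = 40.0000
°P = 259 − 259/1.055 = 13.5024
cells = 0.82·40.0000·13.5024

442.8777 billion cells


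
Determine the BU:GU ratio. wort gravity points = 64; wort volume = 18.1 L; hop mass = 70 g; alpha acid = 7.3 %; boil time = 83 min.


U = 1.65·0.000125^(GP/1000)·(1−e^(−0.04t))/4.15;  IBU = (α/100)·m·U·1000/V;  BU:GU = IBU/GP
U = 1.65·0.000125^(64/1000)·(1−e^(−0.04·83))/4.15 = 0.2156
IBU = (7.3/100)·70·0.2156·1000/18.1 = 60.8679
BU:GU = 60.8679/64

0.9511


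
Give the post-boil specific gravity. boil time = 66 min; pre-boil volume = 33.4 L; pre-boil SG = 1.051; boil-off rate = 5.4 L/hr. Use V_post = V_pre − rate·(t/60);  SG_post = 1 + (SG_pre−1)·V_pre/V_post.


V_post = 33.4 − 5.4·(66/60) = 27.4600
SG_post = 1 + (1.051 − 1)·33.4/27.4600

1.0620


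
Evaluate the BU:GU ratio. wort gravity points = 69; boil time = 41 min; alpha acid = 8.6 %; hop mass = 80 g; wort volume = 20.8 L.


U = 1.65·0.000125^(GP/1000)·(1−e^(−0.04t))/4.15;  IBU = (α/100)·m·U·1000/V;  BU:GU = IBU/GP
U = 1.65·0.000125^(69/1000)·(1−e^(−0.04·41))/4.15 = 0.1724
IBU = (8.6/100)·80·0.1724·1000/20.8 = 57.0156
BU:GU = 57.0156/69

0.8263


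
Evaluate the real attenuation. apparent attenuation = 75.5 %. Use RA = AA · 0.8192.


RA = 75.5 · 0.8192

61.8496 %


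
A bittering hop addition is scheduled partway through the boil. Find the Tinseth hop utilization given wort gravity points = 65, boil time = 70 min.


U = 1.65·0.000125^(GP/1000) · (1 − e^(−0.04·t))/4.15
bigness = 1.65·0.000125^(65/1000) = 0.9200
boil_factor = (1 − e^(−0.04·70))/4.15 = 0.2263
U = 0.9200 · 0.2263

0.2082


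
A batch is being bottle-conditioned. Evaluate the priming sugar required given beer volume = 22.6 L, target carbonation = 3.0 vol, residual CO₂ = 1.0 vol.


sugar = (target − residual)·4.0·V
sugar = (3.0 − 1.0)·4.0·22.6

180.8000 g


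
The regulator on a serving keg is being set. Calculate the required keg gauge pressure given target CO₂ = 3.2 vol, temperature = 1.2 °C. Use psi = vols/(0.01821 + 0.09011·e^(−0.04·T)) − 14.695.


psi = 3.2/(0.01821 + 0.09011·e^(−0.04·1.2)) − 14.695

16.0456 psi


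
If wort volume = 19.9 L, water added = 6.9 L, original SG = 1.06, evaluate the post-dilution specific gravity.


SG_new = 1 + (SG_old − 1)·V_old/(V_old + V_water)
pts = (1.06 − 1)·1000·19.9/(19.9 + 6.9) = 44.5522
SG_new = 1 + 44.5522/1000

1.0446


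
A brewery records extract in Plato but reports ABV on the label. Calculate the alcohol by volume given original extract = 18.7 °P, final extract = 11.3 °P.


SG = 259/(259 − P);  ABV = (OG − FG)·131.25
OG = 259/(259 − 18.7) = 1.0778
FG = 259/(259 − 11.3) = 1.0456
ABV = (1.0778 − 1.0456)·131.25

4.2262 % ABV


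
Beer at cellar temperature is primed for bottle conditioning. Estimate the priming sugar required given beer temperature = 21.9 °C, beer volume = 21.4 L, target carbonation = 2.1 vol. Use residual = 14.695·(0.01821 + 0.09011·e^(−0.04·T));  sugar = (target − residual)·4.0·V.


residual = 14.695·(0.01821 + 0.09011·e^(−0.04·21.9)) = 0.8190
sugar = (2.1 − 0.8190)·4.0·21.4

109.6503 g


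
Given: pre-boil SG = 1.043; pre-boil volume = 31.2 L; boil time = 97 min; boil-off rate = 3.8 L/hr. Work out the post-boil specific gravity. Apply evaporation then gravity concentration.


V_post = V_pre − rate·(t/60);  SG_post = 1 + (SG_pre−1)·V_pre/V_post
V_post = 31.2 − 3.8·(97/60) = 25.0567
SG_post = 1 + (1.043 − 1)·31.2/25.0567

1.0535


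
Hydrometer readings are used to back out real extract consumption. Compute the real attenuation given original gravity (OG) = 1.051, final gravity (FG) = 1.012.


AA = (OG−FG)/(OG−1)·100;  RA = AA·0.8192
AA = (1.051 − 1.012)/(1.051 − 1)·100 = 76.4706
RA = 76.4706·0.8192

62.6447 %


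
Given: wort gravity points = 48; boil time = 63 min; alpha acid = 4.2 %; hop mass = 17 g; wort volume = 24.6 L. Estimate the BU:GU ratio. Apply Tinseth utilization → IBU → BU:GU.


U = 1.65·0.000125^(GP/1000)·(1−e^(−0.04t))/4.15;  IBU = (α/100)·m·U·1000/V;  BU:GU = IBU/GP
U = 1.65·0.000125^(48/1000)·(1−e^(−0.04·63))/4.15 = 0.2375
IBU = (4.2/100)·17·0.2375·1000/24.6 = 6.8932
BU:GU = 6.8932/48

0.1436


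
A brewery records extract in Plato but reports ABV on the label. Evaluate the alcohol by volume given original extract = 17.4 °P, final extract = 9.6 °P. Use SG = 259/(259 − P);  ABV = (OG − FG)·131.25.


OG = 259/(259 − 17.4) = 1.0720
FG = 259/(259 − 9.6) = 1.0385
ABV = (1.0720 − 1.0385)·131.25

4.4005 % ABV


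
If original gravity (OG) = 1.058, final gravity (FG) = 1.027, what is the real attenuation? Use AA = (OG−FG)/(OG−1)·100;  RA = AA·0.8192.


AA = (1.058 − 1.027)/(1.058 − 1)·100 = 53.4483
RA = 53.4483·0.8192

43.7848 %


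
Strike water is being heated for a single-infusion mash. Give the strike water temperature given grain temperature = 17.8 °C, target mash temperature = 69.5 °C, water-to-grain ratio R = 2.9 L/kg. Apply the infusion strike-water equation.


T_strike = (0.41/R)·(T_mash − T_grain) + T_mash
T_strike = (0.41/2.9)·(69.5 − 17.8) + 69.5

76.8093 °C


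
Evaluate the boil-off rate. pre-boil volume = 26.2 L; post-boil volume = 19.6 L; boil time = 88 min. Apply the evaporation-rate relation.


rate = (V_pre − V_post) / (t_min/60)
rate = (26.2 − 19.6) / (88/60)

4.5000 L/hr


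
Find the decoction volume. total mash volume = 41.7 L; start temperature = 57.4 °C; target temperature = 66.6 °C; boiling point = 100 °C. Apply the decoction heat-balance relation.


V_dec = V_total·(T_target − T_start)/(T_boil − T_start)
V_dec = 41.7·(66.6 − 57.4)/(100 − 57.4)

9.0056 L


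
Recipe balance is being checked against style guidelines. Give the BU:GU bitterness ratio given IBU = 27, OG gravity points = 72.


BU:GU = IBU / OG_points
BU:GU = 27 / 72

0.3750


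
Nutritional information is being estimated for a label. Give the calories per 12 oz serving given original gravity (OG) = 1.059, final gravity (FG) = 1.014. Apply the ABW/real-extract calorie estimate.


ABW = (OG−FG)·131.25·0.79/FG;  °P = 259 − 259/SG (for OG→OE and FG→AE);  RE = 0.1808·OE + 0.8192·AE;  Cal = (6.9·ABW + 4·(RE−0.1))·FG·3.55
ABW = (1.059 − 1.014)·131.25·0.79/1.014 = 4.6015
OE = 259 − 259/1.059 = 14.4297 °P
AE = 259 − 259/1.014 = 3.5759 °P
RE = 0.1808·14.4297 + 0.8192·3.5759 = 5.5383 °P
Cal = (6.9·4.6015 + 4·(5.5383−0.1))·1.014·3.55

192.5970 kcal


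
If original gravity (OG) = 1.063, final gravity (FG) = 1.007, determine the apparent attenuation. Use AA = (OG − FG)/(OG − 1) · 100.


AA = (1.063 − 1.007)/(1.063 − 1) · 100

88.8889 %


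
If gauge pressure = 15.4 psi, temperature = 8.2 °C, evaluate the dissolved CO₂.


vols = (P + 14.695)·(0.01821 + 0.09011·e^(−0.04·T))
vols = (15.4 + 14.695)·(0.01821 + 0.09011·e^(−0.04·8.2))

2.5016 volumes


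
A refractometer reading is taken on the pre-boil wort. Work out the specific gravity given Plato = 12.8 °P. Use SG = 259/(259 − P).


SG = 259/(259 − 12.8)

1.0520


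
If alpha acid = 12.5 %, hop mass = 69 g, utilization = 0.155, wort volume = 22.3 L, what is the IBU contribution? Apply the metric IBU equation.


IBU = (α/100)·mass·U·1000 / V
IBU = (12.5/100)·69·0.155·1000 / 22.3

59.9496 IBU


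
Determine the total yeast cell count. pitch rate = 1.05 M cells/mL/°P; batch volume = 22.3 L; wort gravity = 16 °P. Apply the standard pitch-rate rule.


cells (billions) = rate · V_L · °P
cells = 1.05 · 22.3 · 16

374.6400 billion cells


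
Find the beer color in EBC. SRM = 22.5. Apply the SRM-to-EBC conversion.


EBC = SRM · 1.97
EBC = 22.5 · 1.97

44.3250 EBC


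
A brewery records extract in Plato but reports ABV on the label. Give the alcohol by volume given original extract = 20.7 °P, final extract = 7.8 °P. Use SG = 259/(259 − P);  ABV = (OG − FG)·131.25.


OG = 259/(259 − 20.7) = 1.0869
FG = 259/(259 − 7.8) = 1.0311
ABV = (1.0869 − 1.0311)·131.25

7.3256 % ABV


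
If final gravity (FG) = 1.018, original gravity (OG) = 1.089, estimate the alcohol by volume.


ABV = (OG − FG) · 131.25
ABV = (1.089 − 1.018) · 131.25

9.3187 % ABV


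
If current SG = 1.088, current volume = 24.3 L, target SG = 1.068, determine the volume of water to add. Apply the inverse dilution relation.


V_water = V·((SG_curr − 1)/(SG_target − 1) − 1)
V_water = 24.3·((1.088 − 1)/(1.068 − 1) − 1)

7.1471 L


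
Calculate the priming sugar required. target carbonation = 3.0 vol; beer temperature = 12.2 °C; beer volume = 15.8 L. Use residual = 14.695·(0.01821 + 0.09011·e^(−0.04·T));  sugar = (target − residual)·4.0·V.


residual = 14.695·(0.01821 + 0.09011·e^(−0.04·12.2)) = 1.0804
sugar = (3.0 − 1.0804)·4.0·15.8

121.3162 g


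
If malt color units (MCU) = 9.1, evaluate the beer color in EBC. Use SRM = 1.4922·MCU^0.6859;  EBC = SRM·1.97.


SRM = 1.4922·9.1^0.6859 = 6.7863
EBC = 6.7863·1.97

13.3690 EBC


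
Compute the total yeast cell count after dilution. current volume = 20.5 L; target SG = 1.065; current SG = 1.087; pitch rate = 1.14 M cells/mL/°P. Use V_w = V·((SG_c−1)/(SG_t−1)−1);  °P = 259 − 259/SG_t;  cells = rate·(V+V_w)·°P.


V_w = 20.5·((1.087−1)/(1.065−1)−1) = 6.9385
V_final = 20.5 + 6.9385 = 27.4385
°P = 259 − 259/1.065 = 15.8075
cells = 1.14·27.4385·15.8075

494.4565 billion cells


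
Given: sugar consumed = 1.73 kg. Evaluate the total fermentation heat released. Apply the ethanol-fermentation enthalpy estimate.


Q = m_sugar · 590 kJ/kg
Q = 1.73 · 590

1020.7000 kJ


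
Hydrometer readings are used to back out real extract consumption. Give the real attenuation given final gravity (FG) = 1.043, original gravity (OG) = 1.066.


AA = (OG−FG)/(OG−1)·100;  RA = AA·0.8192
AA = (1.066 − 1.043)/(1.066 − 1)·100 = 34.8485
RA = 34.8485·0.8192

28.5479 %


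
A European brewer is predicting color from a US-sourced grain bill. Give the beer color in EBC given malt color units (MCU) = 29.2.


SRM = 1.4922·MCU^0.6859;  EBC = SRM·1.97
SRM = 1.4922·29.2^0.6859 = 15.0985
EBC = 15.0985·1.97

29.7440 EBC


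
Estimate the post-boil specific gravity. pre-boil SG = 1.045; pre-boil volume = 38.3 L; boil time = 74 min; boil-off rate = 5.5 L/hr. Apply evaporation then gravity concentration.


V_post = V_pre − rate·(t/60);  SG_post = 1 + (SG_pre−1)·V_pre/V_post
V_post = 38.3 − 5.5·(74/60) = 31.5167
SG_post = 1 + (1.045 − 1)·38.3/31.5167

1.0547


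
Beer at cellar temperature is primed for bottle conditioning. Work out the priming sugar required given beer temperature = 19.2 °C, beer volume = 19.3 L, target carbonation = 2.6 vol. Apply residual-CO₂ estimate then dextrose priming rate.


residual = 14.695·(0.01821 + 0.09011·e^(−0.04·T));  sugar = (target − residual)·4.0·V
residual = 14.695·(0.01821 + 0.09011·e^(−0.04·19.2)) = 0.8819
sugar = (2.6 − 0.8819)·4.0·19.3

132.6350 g


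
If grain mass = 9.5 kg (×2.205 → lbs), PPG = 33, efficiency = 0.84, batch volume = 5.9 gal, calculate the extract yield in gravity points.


points = lbs × PPG × eff / vol
lbs = 9.5 × 2.205 = 20.9475
points = 20.9475 × 33 × 0.84 / 5.9

98.4177 points


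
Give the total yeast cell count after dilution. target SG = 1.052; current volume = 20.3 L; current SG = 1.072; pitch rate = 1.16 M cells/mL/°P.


V_w = V·((SG_c−1)/(SG_t−1)−1);  °P = 259 − 259/SG_t;  cells = rate·(V+V_w)·°P
V_w = 20.3·((1.072−1)/(1.052−1)−1) = 7.8077
V_final = 20.3 + 7.8077 = 28.1077
°P = 259 − 259/1.052 = 12.8023
cells = 1.16·28.1077·12.8023

417.4174 billion cells


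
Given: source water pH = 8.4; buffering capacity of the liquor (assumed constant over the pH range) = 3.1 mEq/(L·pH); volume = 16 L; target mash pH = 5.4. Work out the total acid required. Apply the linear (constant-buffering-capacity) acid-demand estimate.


acid = buffering capacity · (pH_source − pH_target) · V
acid = 3.1 · (8.4 − 5.4) · 16

148.8000 mEq


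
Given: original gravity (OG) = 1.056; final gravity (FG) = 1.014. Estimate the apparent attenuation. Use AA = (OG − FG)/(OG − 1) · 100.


AA = (1.056 − 1.014)/(1.056 − 1) · 100

75.0000 %


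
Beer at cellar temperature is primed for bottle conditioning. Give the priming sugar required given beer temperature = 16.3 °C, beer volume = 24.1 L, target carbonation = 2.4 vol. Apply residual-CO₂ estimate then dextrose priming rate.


residual = 14.695·(0.01821 + 0.09011·e^(−0.04·T));  sugar = (target − residual)·4.0·V
residual = 14.695·(0.01821 + 0.09011·e^(−0.04·16.3)) = 0.9575
sugar = (2.4 − 0.9575)·4.0·24.1

139.0579 g


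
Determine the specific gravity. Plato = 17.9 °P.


SG = 259/(259 − P)
SG = 259/(259 − 17.9)

1.0742


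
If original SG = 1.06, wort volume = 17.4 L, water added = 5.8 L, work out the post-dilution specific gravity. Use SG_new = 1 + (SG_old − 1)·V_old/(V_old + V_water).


pts = (1.06 − 1)·1000·17.4/(17.4 + 5.8) = 45.0000
SG_new = 1 + 45.0000/1000

1.0450


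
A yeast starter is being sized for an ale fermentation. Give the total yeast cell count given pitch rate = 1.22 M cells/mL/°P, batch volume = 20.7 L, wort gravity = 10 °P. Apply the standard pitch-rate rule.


cells (billions) = rate · V_L · °P
cells = 1.22 · 20.7 · 10

252.5400 billion cells


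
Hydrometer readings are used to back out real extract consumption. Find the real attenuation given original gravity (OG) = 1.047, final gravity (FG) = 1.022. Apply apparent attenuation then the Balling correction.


AA = (OG−FG)/(OG−1)·100;  RA = AA·0.8192
AA = (1.047 − 1.022)/(1.047 − 1)·100 = 53.1915
RA = 53.1915·0.8192

43.5745 %


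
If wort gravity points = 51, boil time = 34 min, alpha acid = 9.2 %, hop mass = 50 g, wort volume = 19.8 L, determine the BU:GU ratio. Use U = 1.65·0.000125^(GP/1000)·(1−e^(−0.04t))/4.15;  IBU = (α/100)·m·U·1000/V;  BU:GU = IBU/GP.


U = 1.65·0.000125^(51/1000)·(1−e^(−0.04·34))/4.15 = 0.1869
IBU = (9.2/100)·50·0.1869·1000/19.8 = 43.4168
BU:GU = 43.4168/51

0.8513


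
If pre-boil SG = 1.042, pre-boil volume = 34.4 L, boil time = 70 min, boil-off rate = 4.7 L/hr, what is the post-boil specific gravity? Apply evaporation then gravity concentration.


V_post = V_pre − rate·(t/60);  SG_post = 1 + (SG_pre−1)·V_pre/V_post
V_post = 34.4 − 4.7·(70/60) = 28.9167
SG_post = 1 + (1.042 − 1)·34.4/28.9167

1.0500


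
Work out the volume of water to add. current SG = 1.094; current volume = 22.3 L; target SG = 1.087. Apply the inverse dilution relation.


V_water = V·((SG_curr − 1)/(SG_target − 1) − 1)
V_water = 22.3·((1.094 − 1)/(1.087 − 1) − 1)

1.7943 L


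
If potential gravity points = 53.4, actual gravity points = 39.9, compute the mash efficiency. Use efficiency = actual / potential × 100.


efficiency = 39.9 / 53.4 × 100

74.7191 %


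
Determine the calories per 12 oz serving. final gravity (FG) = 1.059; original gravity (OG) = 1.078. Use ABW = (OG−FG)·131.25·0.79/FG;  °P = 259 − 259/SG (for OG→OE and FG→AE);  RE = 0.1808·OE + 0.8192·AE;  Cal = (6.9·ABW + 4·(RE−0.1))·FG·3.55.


ABW = (1.078 − 1.059)·131.25·0.79/1.059 = 1.8603
OE = 259 − 259/1.078 = 18.7403 °P
AE = 259 − 259/1.059 = 14.4297 °P
RE = 0.1808·18.7403 + 0.8192·14.4297 = 15.2090 °P
Cal = (6.9·1.8603 + 4·(15.2090−0.1))·1.059·3.55

275.4629 kcal


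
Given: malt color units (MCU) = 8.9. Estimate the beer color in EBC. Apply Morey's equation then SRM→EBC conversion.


SRM = 1.4922·MCU^0.6859;  EBC = SRM·1.97
SRM = 1.4922·8.9^0.6859 = 6.6836
EBC = 6.6836·1.97

13.1668 EBC


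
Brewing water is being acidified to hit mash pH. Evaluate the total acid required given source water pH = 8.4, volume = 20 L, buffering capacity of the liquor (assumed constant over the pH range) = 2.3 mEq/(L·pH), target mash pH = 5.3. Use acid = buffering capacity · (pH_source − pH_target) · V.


acid = 2.3 · (8.4 − 5.3) · 20

142.6000 mEq


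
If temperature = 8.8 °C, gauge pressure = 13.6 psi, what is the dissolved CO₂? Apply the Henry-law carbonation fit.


vols = (P + 14.695)·(0.01821 + 0.09011·e^(−0.04·T))
vols = (13.6 + 14.695)·(0.01821 + 0.09011·e^(−0.04·8.8))

2.3084 volumes


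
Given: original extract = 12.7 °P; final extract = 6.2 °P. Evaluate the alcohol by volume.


SG = 259/(259 − P);  ABV = (OG − FG)·131.25
OG = 259/(259 − 12.7) = 1.0516
FG = 259/(259 − 6.2) = 1.0245
ABV = (1.0516 − 1.0245)·131.25

3.5487 % ABV


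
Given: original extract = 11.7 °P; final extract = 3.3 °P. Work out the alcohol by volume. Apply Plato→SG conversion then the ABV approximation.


SG = 259/(259 − P);  ABV = (OG − FG)·131.25
OG = 259/(259 − 11.7) = 1.0473
FG = 259/(259 − 3.3) = 1.0129
ABV = (1.0473 − 1.0129)·131.25

4.5157 % ABV


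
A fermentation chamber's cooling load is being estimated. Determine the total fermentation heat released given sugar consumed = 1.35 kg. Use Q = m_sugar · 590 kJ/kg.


Q = 1.35 · 590

796.5000 kJ


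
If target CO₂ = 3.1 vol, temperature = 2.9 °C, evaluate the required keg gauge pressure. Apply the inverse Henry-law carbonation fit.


psi = vols/(0.01821 + 0.09011·e^(−0.04·T)) − 14.695
psi = 3.1/(0.01821 + 0.09011·e^(−0.04·2.9)) − 14.695

16.7928 psi


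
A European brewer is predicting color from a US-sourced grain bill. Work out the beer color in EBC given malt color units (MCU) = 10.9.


SRM = 1.4922·MCU^0.6859;  EBC = SRM·1.97
SRM = 1.4922·10.9^0.6859 = 7.6806
EBC = 7.6806·1.97

15.1309 EBC


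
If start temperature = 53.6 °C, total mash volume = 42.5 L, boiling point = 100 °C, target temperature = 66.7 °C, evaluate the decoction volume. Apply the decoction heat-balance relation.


V_dec = V_total·(T_target − T_start)/(T_boil − T_start)
V_dec = 42.5·(66.7 − 53.6)/(100 − 53.6)

11.9989 L


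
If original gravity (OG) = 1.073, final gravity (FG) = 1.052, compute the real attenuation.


AA = (OG−FG)/(OG−1)·100;  RA = AA·0.8192
AA = (1.073 − 1.052)/(1.073 − 1)·100 = 28.7671
RA = 28.7671·0.8192

23.5660 %


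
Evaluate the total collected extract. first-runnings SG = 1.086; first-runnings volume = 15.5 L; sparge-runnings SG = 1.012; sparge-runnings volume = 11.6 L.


total = Σ (SG_i − 1)·1000·V_i
first = (1.086 − 1)·1000·15.5 = 1333.0000
sparge = (1.012 − 1)·1000·11.6 = 139.2000
total = 1333.0000 + 139.2000

1472.2000 gravity·L


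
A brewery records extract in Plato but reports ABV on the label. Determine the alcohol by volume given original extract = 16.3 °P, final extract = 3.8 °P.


SG = 259/(259 − P);  ABV = (OG − FG)·131.25
OG = 259/(259 − 16.3) = 1.0672
FG = 259/(259 − 3.8) = 1.0149
ABV = (1.0672 − 1.0149)·131.25

6.8605 % ABV


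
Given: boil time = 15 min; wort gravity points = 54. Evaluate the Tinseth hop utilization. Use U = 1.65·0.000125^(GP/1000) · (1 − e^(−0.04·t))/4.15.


bigness = 1.65·0.000125^(54/1000) = 1.0156
boil_factor = (1 − e^(−0.04·15))/4.15 = 0.1087
U = 1.0156 · 0.1087

0.1104


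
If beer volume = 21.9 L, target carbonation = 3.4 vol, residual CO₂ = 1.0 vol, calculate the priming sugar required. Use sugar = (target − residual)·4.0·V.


sugar = (3.4 − 1.0)·4.0·21.9

210.2400 g


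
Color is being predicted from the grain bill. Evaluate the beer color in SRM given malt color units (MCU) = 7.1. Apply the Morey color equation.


SRM = 1.4922 · MCU^0.6859
SRM = 1.4922 · 7.1^0.6859

5.7241 SRM


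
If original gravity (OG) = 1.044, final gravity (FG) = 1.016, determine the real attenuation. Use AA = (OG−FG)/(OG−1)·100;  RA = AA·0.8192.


AA = (1.044 − 1.016)/(1.044 − 1)·100 = 63.6364
RA = 63.6364·0.8192

52.1309 %


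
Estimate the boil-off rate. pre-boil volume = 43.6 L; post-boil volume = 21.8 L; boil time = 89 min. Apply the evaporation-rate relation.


rate = (V_pre − V_post) / (t_min/60)
rate = (43.6 − 21.8) / (89/60)

14.6966 L/hr


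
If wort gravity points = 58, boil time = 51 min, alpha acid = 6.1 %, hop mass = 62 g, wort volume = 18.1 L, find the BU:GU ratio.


U = 1.65·0.000125^(GP/1000)·(1−e^(−0.04t))/4.15;  IBU = (α/100)·m·U·1000/V;  BU:GU = IBU/GP
U = 1.65·0.000125^(58/1000)·(1−e^(−0.04·51))/4.15 = 0.2054
IBU = (6.1/100)·62·0.2054·1000/18.1 = 42.9145
BU:GU = 42.9145/58

0.7399


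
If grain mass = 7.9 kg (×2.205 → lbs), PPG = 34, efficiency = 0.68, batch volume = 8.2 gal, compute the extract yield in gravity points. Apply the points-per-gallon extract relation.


points = lbs × PPG × eff / vol
lbs = 7.9 × 2.205 = 17.4195
points = 17.4195 × 34 × 0.68 / 8.2

49.1145 points


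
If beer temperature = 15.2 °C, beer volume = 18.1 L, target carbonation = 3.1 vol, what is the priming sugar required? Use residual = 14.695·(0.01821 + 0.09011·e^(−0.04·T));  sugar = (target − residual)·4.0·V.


residual = 14.695·(0.01821 + 0.09011·e^(−0.04·15.2)) = 0.9885
sugar = (3.1 − 0.9885)·4.0·18.1

152.8709 g


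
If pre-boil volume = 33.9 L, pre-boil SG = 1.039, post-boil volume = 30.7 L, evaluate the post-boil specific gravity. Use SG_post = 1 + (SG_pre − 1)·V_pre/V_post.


pts_pre = (1.039 − 1)·1000 = 39.0000
pts_post = 39.0000·33.9/30.7 = 43.0651
SG_post = 1 + 43.0651/1000

1.0431


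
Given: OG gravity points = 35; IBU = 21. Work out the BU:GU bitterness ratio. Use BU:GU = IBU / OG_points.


BU:GU = 21 / 35

0.6000


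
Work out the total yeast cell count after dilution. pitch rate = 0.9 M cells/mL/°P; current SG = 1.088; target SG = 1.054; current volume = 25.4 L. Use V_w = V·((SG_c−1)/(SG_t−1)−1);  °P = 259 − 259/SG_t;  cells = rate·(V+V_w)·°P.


V_w = 25.4·((1.088−1)/(1.054−1)−1) = 15.9926
V_final = 25.4 + 15.9926 = 41.3926
°P = 259 − 259/1.054 = 13.2694
cells = 0.9·41.3926·13.2694

494.3312 billion cells


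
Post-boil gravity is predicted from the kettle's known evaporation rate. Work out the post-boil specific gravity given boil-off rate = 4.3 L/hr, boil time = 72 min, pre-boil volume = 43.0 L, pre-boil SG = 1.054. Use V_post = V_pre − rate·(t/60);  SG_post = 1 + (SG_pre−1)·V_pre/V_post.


V_post = 43.0 − 4.3·(72/60) = 37.8400
SG_post = 1 + (1.054 − 1)·43.0/37.8400

1.0614


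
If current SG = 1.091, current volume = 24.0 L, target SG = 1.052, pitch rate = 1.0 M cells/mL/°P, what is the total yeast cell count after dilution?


V_w = V·((SG_c−1)/(SG_t−1)−1);  °P = 259 − 259/SG_t;  cells = rate·(V+V_w)·°P
V_w = 24.0·((1.091−1)/(1.052−1)−1) = 18.0000
V_final = 24.0 + 18.0000 = 42.0000
°P = 259 − 259/1.052 = 12.8023
cells = 1.0·42.0000·12.8023

537.6958 billion cells


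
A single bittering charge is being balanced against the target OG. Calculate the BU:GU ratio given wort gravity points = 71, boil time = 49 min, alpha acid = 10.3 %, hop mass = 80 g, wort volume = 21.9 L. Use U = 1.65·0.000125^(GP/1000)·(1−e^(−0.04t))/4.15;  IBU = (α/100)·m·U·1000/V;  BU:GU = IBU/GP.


U = 1.65·0.000125^(71/1000)·(1−e^(−0.04·49))/4.15 = 0.1805
IBU = (10.3/100)·80·0.1805·1000/21.9 = 67.8991
BU:GU = 67.8991/71

0.9563


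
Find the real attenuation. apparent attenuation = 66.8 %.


RA = AA · 0.8192
RA = 66.8 · 0.8192

54.7226 %


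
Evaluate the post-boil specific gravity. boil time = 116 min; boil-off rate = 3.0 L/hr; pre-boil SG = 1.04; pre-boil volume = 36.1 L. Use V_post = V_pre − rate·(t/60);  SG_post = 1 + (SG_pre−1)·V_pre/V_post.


V_post = 36.1 − 3.0·(116/60) = 30.3000
SG_post = 1 + (1.04 − 1)·36.1/30.3000

1.0477


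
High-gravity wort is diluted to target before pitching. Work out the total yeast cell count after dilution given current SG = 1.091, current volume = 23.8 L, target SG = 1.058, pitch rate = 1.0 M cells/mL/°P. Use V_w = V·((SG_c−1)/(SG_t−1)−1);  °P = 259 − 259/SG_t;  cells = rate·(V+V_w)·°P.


V_w = 23.8·((1.091−1)/(1.058−1)−1) = 13.5414
V_final = 23.8 + 13.5414 = 37.3414
°P = 259 − 259/1.058 = 14.1985
cells = 1.0·37.3414·14.1985

530.1911 billion cells


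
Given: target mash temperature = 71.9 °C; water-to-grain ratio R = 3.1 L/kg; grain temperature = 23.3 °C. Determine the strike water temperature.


T_strike = (0.41/R)·(T_mash − T_grain) + T_mash
T_strike = (0.41/3.1)·(71.9 − 23.3) + 71.9

78.3277 °C


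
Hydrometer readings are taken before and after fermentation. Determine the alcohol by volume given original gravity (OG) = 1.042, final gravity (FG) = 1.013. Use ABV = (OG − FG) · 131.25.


ABV = (1.042 − 1.013) · 131.25

3.8063 % ABV


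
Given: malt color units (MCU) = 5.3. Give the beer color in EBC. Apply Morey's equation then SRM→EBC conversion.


SRM = 1.4922·MCU^0.6859;  EBC = SRM·1.97
SRM = 1.4922·5.3^0.6859 = 4.6839
EBC = 4.6839·1.97

9.2273 EBC


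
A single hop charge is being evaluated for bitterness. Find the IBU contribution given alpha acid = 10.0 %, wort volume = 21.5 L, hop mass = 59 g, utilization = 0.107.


IBU = (α/100)·mass·U·1000 / V
IBU = (10.0/100)·59·0.107·1000 / 21.5

29.3628 IBU


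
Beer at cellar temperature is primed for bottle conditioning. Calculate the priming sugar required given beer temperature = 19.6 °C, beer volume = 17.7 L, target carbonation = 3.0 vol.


residual = 14.695·(0.01821 + 0.09011·e^(−0.04·T));  sugar = (target − residual)·4.0·V
residual = 14.695·(0.01821 + 0.09011·e^(−0.04·19.6)) = 0.8722
sugar = (3.0 − 0.8722)·4.0·17.7

150.6498 g


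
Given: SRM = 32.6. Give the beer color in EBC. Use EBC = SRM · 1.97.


EBC = 32.6 · 1.97

64.2220 EBC


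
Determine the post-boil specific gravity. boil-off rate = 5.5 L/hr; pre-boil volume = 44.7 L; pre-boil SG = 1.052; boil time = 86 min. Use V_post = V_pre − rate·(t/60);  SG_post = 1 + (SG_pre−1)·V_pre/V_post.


V_post = 44.7 − 5.5·(86/60) = 36.8167
SG_post = 1 + (1.052 − 1)·44.7/36.8167

1.0631


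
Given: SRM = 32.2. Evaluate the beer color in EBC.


EBC = SRM · 1.97
EBC = 32.2 · 1.97

63.4340 EBC


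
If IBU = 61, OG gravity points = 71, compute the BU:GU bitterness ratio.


BU:GU = IBU / OG_points
BU:GU = 61 / 71

0.8592


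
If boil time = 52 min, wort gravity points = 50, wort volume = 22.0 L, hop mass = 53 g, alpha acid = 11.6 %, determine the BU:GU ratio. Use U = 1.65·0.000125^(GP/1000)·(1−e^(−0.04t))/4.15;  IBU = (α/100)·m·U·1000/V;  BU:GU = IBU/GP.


U = 1.65·0.000125^(50/1000)·(1−e^(−0.04·52))/4.15 = 0.2220
IBU = (11.6/100)·53·0.2220·1000/22.0 = 62.0348
BU:GU = 62.0348/50

1.2407


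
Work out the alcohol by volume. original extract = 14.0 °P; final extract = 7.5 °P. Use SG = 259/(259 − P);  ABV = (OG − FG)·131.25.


OG = 259/(259 − 14.0) = 1.0571
FG = 259/(259 − 7.5) = 1.0298
ABV = (1.0571 − 1.0298)·131.25

3.5860 % ABV


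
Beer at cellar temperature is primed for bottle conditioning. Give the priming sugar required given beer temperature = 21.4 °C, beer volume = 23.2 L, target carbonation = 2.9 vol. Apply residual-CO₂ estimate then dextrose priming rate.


residual = 14.695·(0.01821 + 0.09011·e^(−0.04·T));  sugar = (target − residual)·4.0·V
residual = 14.695·(0.01821 + 0.09011·e^(−0.04·21.4)) = 0.8302
sugar = (2.9 − 0.8302)·4.0·23.2

192.0794 g


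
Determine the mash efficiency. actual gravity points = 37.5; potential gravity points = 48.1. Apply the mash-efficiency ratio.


efficiency = actual / potential × 100
efficiency = 37.5 / 48.1 × 100

77.9626 %


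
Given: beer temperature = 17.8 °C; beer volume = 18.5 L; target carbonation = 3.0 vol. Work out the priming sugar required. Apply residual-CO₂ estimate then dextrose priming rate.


residual = 14.695·(0.01821 + 0.09011·e^(−0.04·T));  sugar = (target − residual)·4.0·V
residual = 14.695·(0.01821 + 0.09011·e^(−0.04·17.8)) = 0.9173
sugar = (3.0 − 0.9173)·4.0·18.5

154.1188 g


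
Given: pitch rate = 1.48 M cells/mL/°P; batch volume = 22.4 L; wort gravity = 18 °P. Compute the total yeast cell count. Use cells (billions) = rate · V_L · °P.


cells = 1.48 · 22.4 · 18

596.7360 billion cells


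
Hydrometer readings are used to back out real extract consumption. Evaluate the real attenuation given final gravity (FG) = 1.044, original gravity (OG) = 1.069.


AA = (OG−FG)/(OG−1)·100;  RA = AA·0.8192
AA = (1.069 − 1.044)/(1.069 − 1)·100 = 36.2319
RA = 36.2319·0.8192

29.6812 %


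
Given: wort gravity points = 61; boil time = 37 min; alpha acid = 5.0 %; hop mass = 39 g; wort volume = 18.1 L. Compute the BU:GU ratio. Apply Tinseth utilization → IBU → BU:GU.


U = 1.65·0.000125^(GP/1000)·(1−e^(−0.04t))/4.15;  IBU = (α/100)·m·U·1000/V;  BU:GU = IBU/GP
U = 1.65·0.000125^(61/1000)·(1−e^(−0.04·37))/4.15 = 0.1775
IBU = (5.0/100)·39·0.1775·1000/18.1 = 19.1216
BU:GU = 19.1216/61

0.3135


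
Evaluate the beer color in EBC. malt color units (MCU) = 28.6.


SRM = 1.4922·MCU^0.6859;  EBC = SRM·1.97
SRM = 1.4922·28.6^0.6859 = 14.8850
EBC = 14.8850·1.97

29.3234 EBC


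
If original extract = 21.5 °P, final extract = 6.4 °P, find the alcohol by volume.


SG = 259/(259 − P);  ABV = (OG − FG)·131.25
OG = 259/(259 − 21.5) = 1.0905
FG = 259/(259 − 6.4) = 1.0253
ABV = (1.0905 − 1.0253)·131.25

8.5562 % ABV


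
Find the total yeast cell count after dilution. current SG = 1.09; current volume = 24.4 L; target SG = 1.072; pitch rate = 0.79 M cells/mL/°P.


V_w = V·((SG_c−1)/(SG_t−1)−1);  °P = 259 − 259/SG_t;  cells = rate·(V+V_w)·°P
V_w = 24.4·((1.09−1)/(1.072−1)−1) = 6.1000
V_final = 24.4 + 6.1000 = 30.5000
°P = 259 − 259/1.072 = 17.3955
cells = 0.79·30.5000·17.3955

419.1451 billion cells


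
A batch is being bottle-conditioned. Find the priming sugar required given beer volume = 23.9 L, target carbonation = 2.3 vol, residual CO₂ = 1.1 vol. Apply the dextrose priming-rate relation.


sugar = (target − residual)·4.0·V
sugar = (2.3 − 1.1)·4.0·23.9

114.7200 g


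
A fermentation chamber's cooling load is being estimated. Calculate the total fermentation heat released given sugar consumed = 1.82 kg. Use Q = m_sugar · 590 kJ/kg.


Q = 1.82 · 590

1073.8000 kJ


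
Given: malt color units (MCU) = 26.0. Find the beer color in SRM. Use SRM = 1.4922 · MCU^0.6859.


SRM = 1.4922 · 26.0^0.6859

13.9430 SRM


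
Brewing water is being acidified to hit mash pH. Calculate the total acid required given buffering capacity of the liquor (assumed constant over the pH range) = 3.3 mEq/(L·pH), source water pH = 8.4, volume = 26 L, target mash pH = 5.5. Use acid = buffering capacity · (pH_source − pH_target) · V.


acid = 3.3 · (8.4 − 5.5) · 26

248.8200 mEq


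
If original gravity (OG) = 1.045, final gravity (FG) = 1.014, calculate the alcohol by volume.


ABV = (OG − FG) · 131.25
ABV = (1.045 − 1.014) · 131.25

4.0687 % ABV


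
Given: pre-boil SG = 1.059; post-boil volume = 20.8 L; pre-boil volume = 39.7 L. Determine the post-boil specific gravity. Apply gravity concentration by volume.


SG_post = 1 + (SG_pre − 1)·V_pre/V_post
pts_pre = (1.059 − 1)·1000 = 59.0000
pts_post = 59.0000·39.7/20.8 = 112.6106
SG_post = 1 + 112.6106/1000

1.1126


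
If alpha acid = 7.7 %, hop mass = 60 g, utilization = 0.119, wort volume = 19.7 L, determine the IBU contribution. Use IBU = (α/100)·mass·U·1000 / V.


IBU = (7.7/100)·60·0.119·1000 / 19.7

27.9076 IBU


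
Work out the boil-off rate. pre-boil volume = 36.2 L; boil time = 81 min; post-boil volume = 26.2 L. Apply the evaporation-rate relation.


rate = (V_pre − V_post) / (t_min/60)
rate = (36.2 − 26.2) / (81/60)

7.4074 L/hr


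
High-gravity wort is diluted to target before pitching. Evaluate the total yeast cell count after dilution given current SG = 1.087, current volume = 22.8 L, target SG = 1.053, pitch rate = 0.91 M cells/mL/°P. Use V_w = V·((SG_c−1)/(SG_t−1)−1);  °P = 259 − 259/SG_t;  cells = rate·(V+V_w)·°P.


V_w = 22.8·((1.087−1)/(1.053−1)−1) = 14.6264
V_final = 22.8 + 14.6264 = 37.4264
°P = 259 − 259/1.053 = 13.0361
cells = 0.91·37.4264·13.0361

443.9836 billion cells


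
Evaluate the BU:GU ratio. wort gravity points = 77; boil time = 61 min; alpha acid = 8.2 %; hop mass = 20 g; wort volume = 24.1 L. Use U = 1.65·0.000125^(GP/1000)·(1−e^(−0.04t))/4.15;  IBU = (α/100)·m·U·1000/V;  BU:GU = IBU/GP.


U = 1.65·0.000125^(77/1000)·(1−e^(−0.04·61))/4.15 = 0.1817
IBU = (8.2/100)·20·0.1817·1000/24.1 = 12.3629
BU:GU = 12.3629/77

0.1606


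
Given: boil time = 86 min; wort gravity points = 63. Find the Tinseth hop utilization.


U = 1.65·0.000125^(GP/1000) · (1 − e^(−0.04·t))/4.15
bigness = 1.65·0.000125^(63/1000) = 0.9367
boil_factor = (1 − e^(−0.04·86))/4.15 = 0.2332
U = 0.9367 · 0.2332

0.2185


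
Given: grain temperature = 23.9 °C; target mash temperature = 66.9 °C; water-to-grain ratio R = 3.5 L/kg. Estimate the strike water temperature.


T_strike = (0.41/R)·(T_mash − T_grain) + T_mash
T_strike = (0.41/3.5)·(66.9 − 23.9) + 66.9

71.9371 °C


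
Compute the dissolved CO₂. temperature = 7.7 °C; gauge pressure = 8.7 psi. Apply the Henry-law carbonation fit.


vols = (P + 14.695)·(0.01821 + 0.09011·e^(−0.04·T))
vols = (8.7 + 14.695)·(0.01821 + 0.09011·e^(−0.04·7.7))

1.9753 volumes


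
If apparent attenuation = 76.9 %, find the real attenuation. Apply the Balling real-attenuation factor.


RA = AA · 0.8192
RA = 76.9 · 0.8192

62.9965 %


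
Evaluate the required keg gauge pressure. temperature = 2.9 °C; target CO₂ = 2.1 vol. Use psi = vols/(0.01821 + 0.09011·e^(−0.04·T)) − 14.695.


psi = 2.1/(0.01821 + 0.09011·e^(−0.04·2.9)) − 14.695

6.6355 psi


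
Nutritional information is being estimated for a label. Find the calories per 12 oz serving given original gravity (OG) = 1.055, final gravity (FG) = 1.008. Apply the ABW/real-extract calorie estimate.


ABW = (OG−FG)·131.25·0.79/FG;  °P = 259 − 259/SG (for OG→OE and FG→AE);  RE = 0.1808·OE + 0.8192·AE;  Cal = (6.9·ABW + 4·(RE−0.1))·FG·3.55
ABW = (1.055 − 1.008)·131.25·0.79/1.008 = 4.8346
OE = 259 − 259/1.055 = 13.5024 °P
AE = 259 − 259/1.008 = 2.0556 °P
RE = 0.1808·13.5024 + 0.8192·2.0556 = 4.1251 °P
Cal = (6.9·4.8346 + 4·(4.1251−0.1))·1.008·3.55

176.9860 kcal


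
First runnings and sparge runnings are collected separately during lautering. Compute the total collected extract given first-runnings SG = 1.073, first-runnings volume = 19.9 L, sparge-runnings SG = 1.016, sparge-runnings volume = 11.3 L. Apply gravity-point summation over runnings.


total = Σ (SG_i − 1)·1000·V_i
first = (1.073 − 1)·1000·19.9 = 1452.7000
sparge = (1.016 − 1)·1000·11.3 = 180.8000
total = 1452.7000 + 180.8000

1633.5000 gravity·L


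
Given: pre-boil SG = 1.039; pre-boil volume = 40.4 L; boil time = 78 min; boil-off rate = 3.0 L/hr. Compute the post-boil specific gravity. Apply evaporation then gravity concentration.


V_post = V_pre − rate·(t/60);  SG_post = 1 + (SG_pre−1)·V_pre/V_post
V_post = 40.4 − 3.0·(78/60) = 36.5000
SG_post = 1 + (1.039 − 1)·40.4/36.5000

1.0432


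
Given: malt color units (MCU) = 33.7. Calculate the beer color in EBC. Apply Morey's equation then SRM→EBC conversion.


SRM = 1.4922·MCU^0.6859;  EBC = SRM·1.97
SRM = 1.4922·33.7^0.6859 = 16.6582
EBC = 16.6582·1.97

32.8167 EBC


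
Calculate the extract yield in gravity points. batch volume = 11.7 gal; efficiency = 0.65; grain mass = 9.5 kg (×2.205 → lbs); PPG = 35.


points = lbs × PPG × eff / vol
lbs = 9.5 × 2.205 = 20.9475
points = 20.9475 × 35 × 0.65 / 11.7

40.7313 points


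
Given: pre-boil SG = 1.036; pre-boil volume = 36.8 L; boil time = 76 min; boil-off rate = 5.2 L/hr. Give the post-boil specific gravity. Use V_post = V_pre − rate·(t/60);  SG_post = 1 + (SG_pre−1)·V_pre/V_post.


V_post = 36.8 − 5.2·(76/60) = 30.2133
SG_post = 1 + (1.036 − 1)·36.8/30.2133

1.0438


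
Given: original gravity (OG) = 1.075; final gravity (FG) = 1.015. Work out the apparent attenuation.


AA = (OG − FG)/(OG − 1) · 100
AA = (1.075 − 1.015)/(1.075 − 1) · 100

80.0000 %


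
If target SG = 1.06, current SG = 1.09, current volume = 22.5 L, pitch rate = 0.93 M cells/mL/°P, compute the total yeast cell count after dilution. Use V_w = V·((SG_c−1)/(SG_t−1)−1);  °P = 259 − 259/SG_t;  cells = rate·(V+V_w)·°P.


V_w = 22.5·((1.09−1)/(1.06−1)−1) = 11.2500
V_final = 22.5 + 11.2500 = 33.7500
°P = 259 − 259/1.06 = 14.6604
cells = 0.93·33.7500·14.6604

460.1526 billion cells


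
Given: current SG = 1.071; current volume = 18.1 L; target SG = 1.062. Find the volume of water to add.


V_water = V·((SG_curr − 1)/(SG_target − 1) − 1)
V_water = 18.1·((1.071 − 1)/(1.062 − 1) − 1)

2.6274 L


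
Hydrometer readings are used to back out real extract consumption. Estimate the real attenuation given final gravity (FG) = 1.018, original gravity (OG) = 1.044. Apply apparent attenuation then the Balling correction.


AA = (OG−FG)/(OG−1)·100;  RA = AA·0.8192
AA = (1.044 − 1.018)/(1.044 − 1)·100 = 59.0909
RA = 59.0909·0.8192

48.4073 %


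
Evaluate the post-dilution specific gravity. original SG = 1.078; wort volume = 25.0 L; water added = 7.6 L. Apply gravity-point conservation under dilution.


SG_new = 1 + (SG_old − 1)·V_old/(V_old + V_water)
pts = (1.078 − 1)·1000·25.0/(25.0 + 7.6) = 59.8160
SG_new = 1 + 59.8160/1000

1.0598


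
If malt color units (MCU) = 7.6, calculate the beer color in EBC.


SRM = 1.4922·MCU^0.6859;  EBC = SRM·1.97
SRM = 1.4922·7.6^0.6859 = 5.9976
EBC = 5.9976·1.97

11.8153 EBC
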